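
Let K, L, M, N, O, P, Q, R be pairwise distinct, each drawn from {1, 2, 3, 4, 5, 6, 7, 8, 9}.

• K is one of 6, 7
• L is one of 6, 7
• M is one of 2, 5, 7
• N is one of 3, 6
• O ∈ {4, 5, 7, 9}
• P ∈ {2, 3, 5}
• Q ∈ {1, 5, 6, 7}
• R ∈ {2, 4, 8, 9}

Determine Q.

The 2 variables K and L are confined to {6, 7}, which locks those values in; drop them from M, N, O, Q.
N's domain is down to {3}, so N = 3. Eliminate 3 elsewhere: P.
The 2 variables M and P are confined to {2, 5}, which locks those values in; drop them from O, Q, R.
So Q = 1.

1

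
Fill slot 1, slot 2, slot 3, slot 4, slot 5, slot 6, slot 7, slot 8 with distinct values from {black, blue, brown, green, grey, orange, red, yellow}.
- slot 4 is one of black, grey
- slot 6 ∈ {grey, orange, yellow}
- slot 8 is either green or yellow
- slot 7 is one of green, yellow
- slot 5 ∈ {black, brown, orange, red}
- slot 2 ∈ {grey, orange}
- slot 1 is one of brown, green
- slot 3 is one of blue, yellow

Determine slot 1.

The 8 variables together cover exactly {black, blue, brown, green, grey, orange, red, yellow} — 8 values for 8 variables — and blue appears only in slot 3's list, so slot 3 = blue.
The 7 still-open variables draw from only 7 values {black, brown, green, grey, orange, red, yellow}, so each is used; only slot 5 can be red, hence slot 5 = red.
The 6 still-open variables together cover exactly {black, brown, green, grey, orange, yellow} — 6 values for 6 variables — and black appears only in slot 4's list, so slot 4 = black.
Among the 5 still-open variables, brown fits only slot 1 (and all 5 values in {brown, green, grey, orange, yellow} must be used), so slot 1 = brown.

brown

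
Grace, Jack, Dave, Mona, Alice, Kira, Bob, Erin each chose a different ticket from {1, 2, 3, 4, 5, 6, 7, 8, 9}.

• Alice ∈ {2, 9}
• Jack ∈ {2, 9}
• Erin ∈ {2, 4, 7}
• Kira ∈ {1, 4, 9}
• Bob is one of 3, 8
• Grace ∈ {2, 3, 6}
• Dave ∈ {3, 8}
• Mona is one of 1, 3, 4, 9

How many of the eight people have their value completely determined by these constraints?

The 8 variables draw from only 8 values {1, 2, 3, 4, 6, 7, 8, 9}, so each is used; only Grace can be 6, hence Grace = 6.
The 7 still-open variables draw from only 7 values {1, 2, 3, 4, 7, 8, 9}, so each is used; only Erin can be 7, hence Erin = 7.
Jack and Alice between them cover only {2, 9} — a naked pair. Remove those values from Mona, Kira.
Dave and Bob share exactly the 2 values {3, 8}; by pigeonhole those values go to them, so strike 3, 8 from Mona.
Determined: Grace=6, Erin=7. The other people each still have more than one consistent value. That makes 2.

2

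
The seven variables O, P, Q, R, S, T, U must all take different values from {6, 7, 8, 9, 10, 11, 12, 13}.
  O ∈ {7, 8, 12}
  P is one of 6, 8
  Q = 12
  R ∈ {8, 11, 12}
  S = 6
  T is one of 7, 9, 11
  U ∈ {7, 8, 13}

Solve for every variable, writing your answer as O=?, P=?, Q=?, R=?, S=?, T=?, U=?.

Q has just one choice, so Q = 12. So O, R can't be 12.
S has just one choice, so S = 6. So P can't be 6.
P has just one choice, so P = 8. Remove 8 from O, R, U.
R has just one choice, so R = 11. Eliminate 11 elsewhere: T.
O's domain is down to {7}, so O = 7. Strike 7 from T, U.
T's domain is down to {9}, so T = 9.
U must be 13 (only option left).

O=7, P=8, Q=12, R=11, S=6, T=9, U=13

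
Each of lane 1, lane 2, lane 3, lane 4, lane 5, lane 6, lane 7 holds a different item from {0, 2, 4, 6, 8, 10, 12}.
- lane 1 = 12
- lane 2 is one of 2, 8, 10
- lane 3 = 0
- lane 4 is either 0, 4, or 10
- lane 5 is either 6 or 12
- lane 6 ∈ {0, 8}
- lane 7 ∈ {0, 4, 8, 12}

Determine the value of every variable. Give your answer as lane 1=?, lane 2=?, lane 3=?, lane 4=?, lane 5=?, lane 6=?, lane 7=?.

lane 1's domain is down to {12}, so lane 1 = 12. Eliminate 12 elsewhere: lane 5, lane 7.
lane 3's domain is down to {0}, so lane 3 = 0. Remove 0 from lane 4, lane 6, lane 7.
That leaves lane 5 = 6.
That leaves lane 6 = 8. Strike 8 from lane 2, lane 7.
lane 7 has just one choice, so lane 7 = 4. Remove 4 from lane 4.
lane 4 must be 10 (only option left). Eliminate 10 elsewhere: lane 2.
lane 2's domain is down to {2}, so lane 2 = 2.

lane 1=12, lane 2=2, lane 3=0, lane 4=10, lane 5=6, lane 6=8, lane 7=4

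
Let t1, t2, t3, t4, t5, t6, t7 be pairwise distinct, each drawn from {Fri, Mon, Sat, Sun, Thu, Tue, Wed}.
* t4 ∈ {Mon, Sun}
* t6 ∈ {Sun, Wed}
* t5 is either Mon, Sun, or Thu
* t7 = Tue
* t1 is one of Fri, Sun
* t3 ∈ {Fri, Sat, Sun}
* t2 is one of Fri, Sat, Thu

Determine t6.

t7 has just one choice, so t7 = Tue.
The 6 still-open variables draw from only 6 values {Fri, Mon, Sat, Sun, Thu, Wed}, so each is used; only t6 can be Wed, hence t6 = Wed.

Wed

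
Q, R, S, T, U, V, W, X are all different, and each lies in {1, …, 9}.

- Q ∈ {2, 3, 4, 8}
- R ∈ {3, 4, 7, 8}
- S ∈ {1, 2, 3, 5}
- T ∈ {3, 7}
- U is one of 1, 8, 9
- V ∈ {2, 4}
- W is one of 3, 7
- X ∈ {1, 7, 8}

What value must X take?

1

Among the 8 variables, 5 fits only S (and all 8 values in {1, 2, 3, 4, 5, 7, 8, 9} must be used), so S = 5.
Among the 7 still-open variables, 9 fits only U (and all 7 values in {1, 2, 3, 4, 7, 8, 9} must be used), so U = 9.
The 6 still-open variables draw from only 6 values {1, 2, 3, 4, 7, 8}, so each is used; only X can be 1, hence X = 1.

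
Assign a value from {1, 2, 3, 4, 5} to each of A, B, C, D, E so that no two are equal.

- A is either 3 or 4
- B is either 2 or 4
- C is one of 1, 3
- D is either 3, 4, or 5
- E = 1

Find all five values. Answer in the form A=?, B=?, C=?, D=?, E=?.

A=4, B=2, C=3, D=5, E=1

E must be 1 (only option left). Remove 1 from C.
C must be 3 (only option left). Eliminate 3 elsewhere: A, D.
A has just one choice, so A = 4. Eliminate 4 elsewhere: B, D.
That leaves B = 2.
D must be 5 (only option left).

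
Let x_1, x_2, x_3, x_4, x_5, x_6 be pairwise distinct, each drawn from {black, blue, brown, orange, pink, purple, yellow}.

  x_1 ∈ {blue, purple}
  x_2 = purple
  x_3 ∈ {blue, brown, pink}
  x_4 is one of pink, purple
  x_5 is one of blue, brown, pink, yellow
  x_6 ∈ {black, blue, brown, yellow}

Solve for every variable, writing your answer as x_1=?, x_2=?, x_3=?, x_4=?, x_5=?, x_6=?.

x_2's domain is down to {purple}, so x_2 = purple. Remove purple from x_1, x_4.
x_4 must be pink (only option left). Strike pink from x_3, x_5.
That leaves x_1 = blue. So x_3, x_5, x_6 can't be blue.
x_3 must be brown (only option left). Remove brown from x_5, x_6.
That leaves x_5 = yellow. Eliminate yellow elsewhere: x_6.
x_6's domain is down to {black}, so x_6 = black.

x_1=blue, x_2=purple, x_3=brown, x_4=pink, x_5=yellow, x_6=black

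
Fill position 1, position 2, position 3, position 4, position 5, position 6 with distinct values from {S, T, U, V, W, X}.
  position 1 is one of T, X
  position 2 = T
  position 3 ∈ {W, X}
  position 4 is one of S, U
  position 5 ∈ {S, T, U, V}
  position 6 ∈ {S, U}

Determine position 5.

position 2 must be T (only option left). So position 1, position 5 can't be T.
position 1 must be X (only option left). Eliminate X elsewhere: position 3.
That leaves position 3 = W.
The 3 still-open variables draw from only 3 values {S, U, V}, so each is used; only position 5 can be V, hence position 5 = V.

V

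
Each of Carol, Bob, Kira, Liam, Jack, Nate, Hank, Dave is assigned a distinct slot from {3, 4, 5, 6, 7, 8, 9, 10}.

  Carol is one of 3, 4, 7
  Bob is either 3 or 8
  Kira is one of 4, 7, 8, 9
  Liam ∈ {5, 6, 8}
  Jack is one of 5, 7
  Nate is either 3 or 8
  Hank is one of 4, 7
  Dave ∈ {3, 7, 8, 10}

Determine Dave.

Among the 8 variables, 6 fits only Liam (and all 8 values in {3, 4, 5, 6, 7, 8, 9, 10} must be used), so Liam = 6.
The 7 still-open variables together cover exactly {3, 4, 5, 7, 8, 9, 10} — 7 values for 7 variables — and 5 appears only in Jack's list, so Jack = 5.
The 6 still-open variables draw from only 6 values {3, 4, 7, 8, 9, 10}, so each is used; only Kira can be 9, hence Kira = 9.
Among the 5 still-open variables, 10 fits only Dave (and all 5 values in {3, 4, 7, 8, 10} must be used), so Dave = 10.

10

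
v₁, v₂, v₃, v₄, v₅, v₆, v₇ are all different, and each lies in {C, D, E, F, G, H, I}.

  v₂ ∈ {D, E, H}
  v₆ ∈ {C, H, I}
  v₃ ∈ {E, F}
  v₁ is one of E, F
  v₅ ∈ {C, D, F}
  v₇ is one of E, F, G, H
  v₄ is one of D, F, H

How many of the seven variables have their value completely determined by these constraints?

The 7 variables draw from only 7 values {C, D, E, F, G, H, I}, so each is used; only v₇ can be G, hence v₇ = G.
The 6 still-open variables together cover exactly {C, D, E, F, H, I} — 6 values for 6 variables — and I appears only in v₆'s list, so v₆ = I.
Among the 5 still-open variables, C fits only v₅ (and all 5 values in {C, D, E, F, H} must be used), so v₅ = C.
v₁ and v₃ share exactly the 2 values {E, F}; by pigeonhole those values go to them, so strike E, F from v₂, v₄.
Determined: v₅=C, v₆=I, v₇=G. The other variables each still have more than one consistent value. That makes 3.

3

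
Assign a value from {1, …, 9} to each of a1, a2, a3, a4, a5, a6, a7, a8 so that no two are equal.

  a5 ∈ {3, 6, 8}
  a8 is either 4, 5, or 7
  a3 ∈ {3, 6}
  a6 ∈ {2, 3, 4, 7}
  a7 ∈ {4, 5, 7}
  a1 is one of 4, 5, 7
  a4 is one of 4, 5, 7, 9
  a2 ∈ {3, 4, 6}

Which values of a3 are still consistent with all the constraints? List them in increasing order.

3, 6

The 8 variables draw from only 8 values {2, 3, 4, 5, 6, 7, 8, 9}, so each is used; only a6 can be 2, hence a6 = 2.
The 7 still-open variables draw from only 7 values {3, 4, 5, 6, 7, 8, 9}, so each is used; only a5 can be 8, hence a5 = 8.
The 6 still-open variables together cover exactly {3, 4, 5, 6, 7, 9} — 6 values for 6 variables — and 9 appears only in a4's list, so a4 = 9.
The 3 variables a1, a7, a8 are confined to {4, 5, 7}, which locks those values in; drop them from a2.
No further eliminations apply; a3 can still be any of 3, 6.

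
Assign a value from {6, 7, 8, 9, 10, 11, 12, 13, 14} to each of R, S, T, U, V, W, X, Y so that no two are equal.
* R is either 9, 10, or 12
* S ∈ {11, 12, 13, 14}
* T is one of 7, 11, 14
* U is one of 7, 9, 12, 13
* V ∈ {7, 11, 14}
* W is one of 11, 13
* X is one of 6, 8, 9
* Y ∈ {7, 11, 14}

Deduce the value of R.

The 3 variables T, V, Y are confined to {7, 11, 14}, which locks those values in; drop them from S, U, W.
W must be 13 (only option left). So S, U can't be 13.
That leaves S = 12. Eliminate 12 elsewhere: R, U.
U has just one choice, so U = 9. Strike 9 from R, X.
So R = 10.

10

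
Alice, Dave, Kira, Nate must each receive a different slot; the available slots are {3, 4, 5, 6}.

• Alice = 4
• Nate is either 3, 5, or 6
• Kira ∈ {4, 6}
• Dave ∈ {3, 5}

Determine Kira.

Alice has just one choice, so Alice = 4. Strike 4 from Kira.
So Kira = 6.

6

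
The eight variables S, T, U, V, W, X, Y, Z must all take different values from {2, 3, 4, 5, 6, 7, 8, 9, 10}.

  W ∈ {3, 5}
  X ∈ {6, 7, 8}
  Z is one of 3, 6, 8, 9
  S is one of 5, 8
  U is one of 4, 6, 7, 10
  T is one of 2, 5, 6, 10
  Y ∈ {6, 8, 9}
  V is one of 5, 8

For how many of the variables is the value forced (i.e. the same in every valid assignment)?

The 2 variables S and V are confined to {5, 8}, which locks those values in; drop them from T, W, X, Y, Z.
W must be 3 (only option left). So Z can't be 3.
The 2 variables Y and Z are confined to {6, 9}, which locks those values in; drop them from T, U, X.
That leaves X = 7. So U can't be 7.
Determined: W=3, X=7. The other variables each still have more than one consistent value. That makes 2.

2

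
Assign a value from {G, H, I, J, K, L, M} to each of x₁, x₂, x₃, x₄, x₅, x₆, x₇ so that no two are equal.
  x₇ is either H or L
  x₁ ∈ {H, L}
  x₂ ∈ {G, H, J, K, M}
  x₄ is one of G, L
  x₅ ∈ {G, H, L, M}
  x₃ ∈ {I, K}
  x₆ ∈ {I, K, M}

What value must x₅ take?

M

The 7 variables together cover exactly {G, H, I, J, K, L, M} — 7 values for 7 variables — and J appears only in x₂'s list, so x₂ = J.
The 2 variables x₁ and x₇ are confined to {H, L}, which locks those values in; drop them from x₄, x₅.
x₄ has just one choice, so x₄ = G. Remove G from x₅.
So x₅ = M.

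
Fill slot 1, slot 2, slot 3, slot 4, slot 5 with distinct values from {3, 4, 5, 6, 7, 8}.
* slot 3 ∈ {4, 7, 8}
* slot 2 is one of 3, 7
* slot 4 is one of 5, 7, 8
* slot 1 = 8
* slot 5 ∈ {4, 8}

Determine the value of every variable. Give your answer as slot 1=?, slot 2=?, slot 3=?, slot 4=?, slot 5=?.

slot 1=8, slot 2=3, slot 3=7, slot 4=5, slot 5=4

slot 1's domain is down to {8}, so slot 1 = 8. So slot 3, slot 4, slot 5 can't be 8.
slot 5's domain is down to {4}, so slot 5 = 4. Eliminate 4 elsewhere: slot 3.
slot 3 has just one choice, so slot 3 = 7. Strike 7 from slot 2, slot 4.
slot 4 must be 5 (only option left).
slot 2 has just one choice, so slot 2 = 3.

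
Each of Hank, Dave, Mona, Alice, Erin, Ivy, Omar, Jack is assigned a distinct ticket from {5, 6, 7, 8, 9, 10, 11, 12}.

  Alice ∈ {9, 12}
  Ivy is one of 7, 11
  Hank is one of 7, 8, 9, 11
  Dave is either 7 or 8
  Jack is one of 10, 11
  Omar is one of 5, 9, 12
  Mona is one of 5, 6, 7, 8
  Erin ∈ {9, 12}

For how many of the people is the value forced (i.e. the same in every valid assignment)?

The 8 variables draw from only 8 values {5, 6, 7, 8, 9, 10, 11, 12}, so each is used; only Mona can be 6, hence Mona = 6.
The 7 still-open variables draw from only 7 values {5, 7, 8, 9, 10, 11, 12}, so each is used; only Omar can be 5, hence Omar = 5.
Among the 6 still-open variables, 10 fits only Jack (and all 6 values in {7, 8, 9, 10, 11, 12} must be used), so Jack = 10.
The 2 variables Alice and Erin are confined to {9, 12}, which locks those values in; drop them from Hank.
Determined: Mona=6, Omar=5, Jack=10. The other people each still have more than one consistent value. That makes 3.

3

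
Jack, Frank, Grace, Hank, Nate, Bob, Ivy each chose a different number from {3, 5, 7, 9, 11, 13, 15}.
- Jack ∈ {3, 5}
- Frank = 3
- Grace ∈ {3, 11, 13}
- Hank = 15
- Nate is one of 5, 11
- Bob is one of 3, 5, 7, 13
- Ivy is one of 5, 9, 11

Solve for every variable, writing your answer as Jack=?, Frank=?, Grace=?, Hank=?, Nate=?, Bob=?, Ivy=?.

Frank has just one choice, so Frank = 3. So Jack, Grace, Bob can't be 3.
That leaves Hank = 15.
Jack's domain is down to {5}, so Jack = 5. So Nate, Bob, Ivy can't be 5.
Nate's domain is down to {11}, so Nate = 11. Eliminate 11 elsewhere: Grace, Ivy.
Ivy must be 9 (only option left).
Grace has just one choice, so Grace = 13. Eliminate 13 elsewhere: Bob.
That leaves Bob = 7.

Jack=5, Frank=3, Grace=13, Hank=15, Nate=11, Bob=7, Ivy=9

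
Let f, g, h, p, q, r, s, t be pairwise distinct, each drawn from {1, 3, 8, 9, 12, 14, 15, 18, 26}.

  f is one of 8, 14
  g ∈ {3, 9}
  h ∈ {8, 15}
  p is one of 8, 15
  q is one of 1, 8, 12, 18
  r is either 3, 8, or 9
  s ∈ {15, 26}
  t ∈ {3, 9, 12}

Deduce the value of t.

12

The 2 variables h and p are confined to {8, 15}, which locks those values in; drop them from f, q, r, s.
f must be 14 (only option left).
That leaves s = 26.
g and r between them cover only {3, 9} — a naked pair. Remove those values from t.
So t = 12.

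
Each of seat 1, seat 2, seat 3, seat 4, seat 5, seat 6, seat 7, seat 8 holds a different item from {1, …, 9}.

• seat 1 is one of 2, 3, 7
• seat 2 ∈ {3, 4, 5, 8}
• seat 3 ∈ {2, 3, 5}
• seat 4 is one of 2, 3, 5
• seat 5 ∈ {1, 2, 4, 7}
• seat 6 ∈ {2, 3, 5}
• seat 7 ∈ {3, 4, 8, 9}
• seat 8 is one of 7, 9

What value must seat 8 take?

9

Among the 8 variables, 1 fits only seat 5 (and all 8 values in {1, 2, 3, 4, 5, 7, 8, 9} must be used), so seat 5 = 1.
seat 3, seat 4, seat 6 share exactly the 3 values {2, 3, 5}; by pigeonhole those values go to them, so strike 2, 3, 5 from seat 1, seat 2, seat 7.
seat 1 must be 7 (only option left). So seat 8 can't be 7.
So seat 8 = 9.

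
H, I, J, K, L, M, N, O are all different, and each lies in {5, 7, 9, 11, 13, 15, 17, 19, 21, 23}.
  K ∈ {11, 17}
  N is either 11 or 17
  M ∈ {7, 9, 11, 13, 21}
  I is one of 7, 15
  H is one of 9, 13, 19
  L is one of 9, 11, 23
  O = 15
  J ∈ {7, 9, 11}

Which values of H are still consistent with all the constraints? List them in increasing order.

O must be 15 (only option left). Eliminate 15 elsewhere: I.
I must be 7 (only option left). Strike 7 from J, M.
K and N share exactly the 2 values {11, 17}; by pigeonhole those values go to them, so strike 11, 17 from J, L, M.
That leaves J = 9. Eliminate 9 elsewhere: H, L, M.
L has just one choice, so L = 23.
No further eliminations apply; H can still be any of 13, 19.

13, 19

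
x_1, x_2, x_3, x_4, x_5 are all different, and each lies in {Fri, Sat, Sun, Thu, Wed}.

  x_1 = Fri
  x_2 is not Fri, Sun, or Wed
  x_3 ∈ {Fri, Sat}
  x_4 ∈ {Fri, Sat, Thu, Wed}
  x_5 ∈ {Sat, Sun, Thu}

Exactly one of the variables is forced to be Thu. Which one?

x_2

x_1's domain is down to {Fri}, so x_1 = Fri. Strike Fri from x_3, x_4.
That leaves x_3 = Sat. Eliminate Sat elsewhere: x_2, x_4, x_5.
So Thu goes to x_2.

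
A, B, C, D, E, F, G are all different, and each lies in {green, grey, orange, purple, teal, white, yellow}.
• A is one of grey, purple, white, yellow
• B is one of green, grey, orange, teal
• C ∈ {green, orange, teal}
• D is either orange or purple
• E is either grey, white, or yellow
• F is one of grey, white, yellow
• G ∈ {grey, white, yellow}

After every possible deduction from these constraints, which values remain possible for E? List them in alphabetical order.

grey, white, yellow

The 3 variables E, F, G are confined to {grey, white, yellow}, which locks those values in; drop them from A, B.
A has just one choice, so A = purple. Remove purple from D.
That leaves D = orange. So B, C can't be orange.
No further eliminations apply; E can still be any of grey, white, yellow.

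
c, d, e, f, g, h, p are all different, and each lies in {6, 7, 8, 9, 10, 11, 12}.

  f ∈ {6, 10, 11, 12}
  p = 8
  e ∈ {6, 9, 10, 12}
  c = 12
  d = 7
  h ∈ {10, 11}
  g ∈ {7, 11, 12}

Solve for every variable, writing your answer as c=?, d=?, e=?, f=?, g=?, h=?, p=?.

c=12, d=7, e=9, f=6, g=11, h=10, p=8

c has just one choice, so c = 12. Strike 12 from e, f, g.
d has just one choice, so d = 7. Eliminate 7 elsewhere: g.
g must be 11 (only option left). Strike 11 from f, h.
h must be 10 (only option left). So e, f can't be 10.
p's domain is down to {8}, so p = 8.
f must be 6 (only option left). Remove 6 from e.
That leaves e = 9.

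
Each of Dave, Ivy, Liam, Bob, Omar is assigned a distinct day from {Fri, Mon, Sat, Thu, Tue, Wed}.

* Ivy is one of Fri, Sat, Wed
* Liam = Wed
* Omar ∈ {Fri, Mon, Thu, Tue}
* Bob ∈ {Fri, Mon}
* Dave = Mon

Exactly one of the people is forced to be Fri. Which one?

Dave has just one choice, so Dave = Mon. Strike Mon from Bob, Omar.
So Fri goes to Bob.

Bob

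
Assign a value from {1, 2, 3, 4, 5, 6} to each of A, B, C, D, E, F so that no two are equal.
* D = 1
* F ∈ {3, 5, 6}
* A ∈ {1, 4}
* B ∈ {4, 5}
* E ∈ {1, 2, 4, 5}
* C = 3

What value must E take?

2

C's domain is down to {3}, so C = 3. Eliminate 3 elsewhere: F.
D has just one choice, so D = 1. So A, E can't be 1.
A's domain is down to {4}, so A = 4. Strike 4 from B, E.
B has just one choice, so B = 5. Eliminate 5 elsewhere: E, F.
So E = 2.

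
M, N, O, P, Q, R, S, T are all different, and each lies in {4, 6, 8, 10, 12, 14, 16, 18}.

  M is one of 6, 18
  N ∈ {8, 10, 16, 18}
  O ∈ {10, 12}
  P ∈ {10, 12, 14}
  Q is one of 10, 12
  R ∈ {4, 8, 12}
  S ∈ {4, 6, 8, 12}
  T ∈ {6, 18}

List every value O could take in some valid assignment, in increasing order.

10, 12

Among the 8 variables, 14 fits only P (and all 8 values in {4, 6, 8, 10, 12, 14, 16, 18} must be used), so P = 14.
The 7 still-open variables together cover exactly {4, 6, 8, 10, 12, 16, 18} — 7 values for 7 variables — and 16 appears only in N's list, so N = 16.
M and T between them cover only {6, 18} — a naked pair. Remove those values from S.
O and Q between them cover only {10, 12} — a naked pair. Remove those values from R, S.
No further eliminations apply; O can still be any of 10, 12.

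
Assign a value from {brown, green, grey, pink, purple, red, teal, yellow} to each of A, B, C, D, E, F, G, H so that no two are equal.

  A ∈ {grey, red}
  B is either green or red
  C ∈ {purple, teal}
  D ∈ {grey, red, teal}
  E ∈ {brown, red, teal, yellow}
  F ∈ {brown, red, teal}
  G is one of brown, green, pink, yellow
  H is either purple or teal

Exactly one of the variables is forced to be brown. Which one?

The 8 variables together cover exactly {brown, green, grey, pink, purple, red, teal, yellow} — 8 values for 8 variables — and pink appears only in G's list, so G = pink.
The 7 still-open variables draw from only 7 values {brown, green, grey, purple, red, teal, yellow}, so each is used; only B can be green, hence B = green.
The 6 still-open variables together cover exactly {brown, grey, purple, red, teal, yellow} — 6 values for 6 variables — and yellow appears only in E's list, so E = yellow.
The 5 still-open variables together cover exactly {brown, grey, purple, red, teal} — 5 values for 5 variables — and brown appears only in F's list, so F = brown.

F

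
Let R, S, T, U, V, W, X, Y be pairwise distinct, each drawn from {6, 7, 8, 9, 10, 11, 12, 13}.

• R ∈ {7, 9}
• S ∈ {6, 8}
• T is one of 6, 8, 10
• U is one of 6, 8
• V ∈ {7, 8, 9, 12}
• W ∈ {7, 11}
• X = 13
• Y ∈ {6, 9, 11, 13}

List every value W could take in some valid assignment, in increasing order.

X has just one choice, so X = 13. So Y can't be 13.
The 7 still-open variables draw from only 7 values {6, 7, 8, 9, 10, 11, 12}, so each is used; only T can be 10, hence T = 10.
Among the 6 still-open variables, 12 fits only V (and all 6 values in {6, 7, 8, 9, 11, 12} must be used), so V = 12.
The 2 variables S and U are confined to {6, 8}, which locks those values in; drop them from Y.
No further eliminations apply; W can still be any of 7, 11.

7, 11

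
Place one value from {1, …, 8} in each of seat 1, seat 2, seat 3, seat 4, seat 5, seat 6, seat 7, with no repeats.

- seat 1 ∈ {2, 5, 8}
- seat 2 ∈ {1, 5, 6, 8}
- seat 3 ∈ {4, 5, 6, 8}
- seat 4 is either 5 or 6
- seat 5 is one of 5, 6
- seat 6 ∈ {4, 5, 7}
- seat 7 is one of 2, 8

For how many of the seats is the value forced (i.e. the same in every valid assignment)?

3

The 7 variables together cover exactly {1, 2, 4, 5, 6, 7, 8} — 7 values for 7 variables — and 1 appears only in seat 2's list, so seat 2 = 1.
The 6 still-open variables draw from only 6 values {2, 4, 5, 6, 7, 8}, so each is used; only seat 6 can be 7, hence seat 6 = 7.
The 5 still-open variables draw from only 5 values {2, 4, 5, 6, 8}, so each is used; only seat 3 can be 4, hence seat 3 = 4.
The 2 variables seat 4 and seat 5 are confined to {5, 6}, which locks those values in; drop them from seat 1.
Determined: seat 2=1, seat 3=4, seat 6=7. The other seats each still have more than one consistent value. That makes 3.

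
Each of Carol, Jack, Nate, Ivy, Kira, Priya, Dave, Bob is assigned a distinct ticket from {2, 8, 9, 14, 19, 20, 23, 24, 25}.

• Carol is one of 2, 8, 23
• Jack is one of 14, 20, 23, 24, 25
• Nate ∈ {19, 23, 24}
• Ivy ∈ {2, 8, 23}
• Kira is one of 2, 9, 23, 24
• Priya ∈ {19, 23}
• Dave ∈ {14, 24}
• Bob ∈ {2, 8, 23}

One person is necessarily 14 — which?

Carol, Ivy, Bob share exactly the 3 values {2, 8, 23}; by pigeonhole those values go to them, so strike 2, 8, 23 from Jack, Nate, Kira, Priya.
That leaves Priya = 19. Strike 19 from Nate.
Nate must be 24 (only option left). Strike 24 from Jack, Kira, Dave.
So 14 goes to Dave.

Dave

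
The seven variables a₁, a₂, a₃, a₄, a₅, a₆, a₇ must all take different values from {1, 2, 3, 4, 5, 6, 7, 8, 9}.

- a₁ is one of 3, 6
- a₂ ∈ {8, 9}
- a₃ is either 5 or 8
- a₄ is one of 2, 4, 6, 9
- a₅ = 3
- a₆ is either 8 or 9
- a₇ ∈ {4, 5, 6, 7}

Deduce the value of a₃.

5

a₅ must be 3 (only option left). Strike 3 from a₁.
That leaves a₁ = 6. So a₄, a₇ can't be 6.
The 2 variables a₂ and a₆ are confined to {8, 9}, which locks those values in; drop them from a₃, a₄.
So a₃ = 5.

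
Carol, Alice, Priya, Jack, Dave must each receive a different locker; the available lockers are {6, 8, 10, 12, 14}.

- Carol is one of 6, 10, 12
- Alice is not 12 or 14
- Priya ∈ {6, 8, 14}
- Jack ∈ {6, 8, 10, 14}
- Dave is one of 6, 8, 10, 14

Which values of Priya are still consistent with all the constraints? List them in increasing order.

Among the 5 variables, 12 fits only Carol (and all 5 values in {6, 8, 10, 12, 14} must be used), so Carol = 12.
No further eliminations apply; Priya can still be any of 6, 8, 14.

6, 8, 14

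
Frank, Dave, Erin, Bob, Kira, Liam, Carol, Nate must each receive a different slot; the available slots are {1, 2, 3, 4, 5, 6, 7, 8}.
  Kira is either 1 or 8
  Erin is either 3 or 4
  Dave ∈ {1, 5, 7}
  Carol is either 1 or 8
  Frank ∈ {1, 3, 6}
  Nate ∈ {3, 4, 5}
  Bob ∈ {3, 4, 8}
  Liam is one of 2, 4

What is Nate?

Among the 8 variables, 2 fits only Liam (and all 8 values in {1, 2, 3, 4, 5, 6, 7, 8} must be used), so Liam = 2.
The 7 still-open variables together cover exactly {1, 3, 4, 5, 6, 7, 8} — 7 values for 7 variables — and 6 appears only in Frank's list, so Frank = 6.
The 6 still-open variables together cover exactly {1, 3, 4, 5, 7, 8} — 6 values for 6 variables — and 7 appears only in Dave's list, so Dave = 7.
Among the 5 still-open variables, 5 fits only Nate (and all 5 values in {1, 3, 4, 5, 8} must be used), so Nate = 5.

5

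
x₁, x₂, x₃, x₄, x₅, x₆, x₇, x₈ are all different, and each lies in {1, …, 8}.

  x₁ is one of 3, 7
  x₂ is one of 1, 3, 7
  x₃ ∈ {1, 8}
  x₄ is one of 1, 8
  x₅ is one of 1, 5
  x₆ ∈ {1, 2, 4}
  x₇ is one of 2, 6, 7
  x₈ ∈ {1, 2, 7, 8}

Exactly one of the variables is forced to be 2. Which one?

x₈

The 8 variables together cover exactly {1, 2, 3, 4, 5, 6, 7, 8} — 8 values for 8 variables — and 4 appears only in x₆'s list, so x₆ = 4.
Among the 7 still-open variables, 5 fits only x₅ (and all 7 values in {1, 2, 3, 5, 6, 7, 8} must be used), so x₅ = 5.
The 6 still-open variables draw from only 6 values {1, 2, 3, 6, 7, 8}, so each is used; only x₇ can be 6, hence x₇ = 6.
Among the 5 still-open variables, 2 fits only x₈ (and all 5 values in {1, 2, 3, 7, 8} must be used), so x₈ = 2.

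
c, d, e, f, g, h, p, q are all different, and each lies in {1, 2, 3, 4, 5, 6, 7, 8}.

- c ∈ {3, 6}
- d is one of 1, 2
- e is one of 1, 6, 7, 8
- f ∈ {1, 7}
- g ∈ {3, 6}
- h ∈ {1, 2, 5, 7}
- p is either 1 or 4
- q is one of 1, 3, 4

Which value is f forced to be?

7

Among the 8 variables, 5 fits only h (and all 8 values in {1, 2, 3, 4, 5, 6, 7, 8} must be used), so h = 5.
Among the 7 still-open variables, 2 fits only d (and all 7 values in {1, 2, 3, 4, 6, 7, 8} must be used), so d = 2.
The 6 still-open variables together cover exactly {1, 3, 4, 6, 7, 8} — 6 values for 6 variables — and 8 appears only in e's list, so e = 8.
The 5 still-open variables together cover exactly {1, 3, 4, 6, 7} — 5 values for 5 variables — and 7 appears only in f's list, so f = 7.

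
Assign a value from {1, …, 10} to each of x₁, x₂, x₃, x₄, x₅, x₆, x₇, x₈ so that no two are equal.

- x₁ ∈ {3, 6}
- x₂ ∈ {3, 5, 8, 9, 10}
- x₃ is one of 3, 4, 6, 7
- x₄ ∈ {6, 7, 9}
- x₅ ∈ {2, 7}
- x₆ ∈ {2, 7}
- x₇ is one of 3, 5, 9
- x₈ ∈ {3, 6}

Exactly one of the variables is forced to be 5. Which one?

x₁ and x₈ between them cover only {3, 6} — a naked pair. Remove those values from x₂, x₃, x₄, x₇.
The 2 variables x₅ and x₆ are confined to {2, 7}, which locks those values in; drop them from x₃, x₄.
x₃ has just one choice, so x₃ = 4.
x₄'s domain is down to {9}, so x₄ = 9. Strike 9 from x₂, x₇.
So 5 goes to x₇.

x₇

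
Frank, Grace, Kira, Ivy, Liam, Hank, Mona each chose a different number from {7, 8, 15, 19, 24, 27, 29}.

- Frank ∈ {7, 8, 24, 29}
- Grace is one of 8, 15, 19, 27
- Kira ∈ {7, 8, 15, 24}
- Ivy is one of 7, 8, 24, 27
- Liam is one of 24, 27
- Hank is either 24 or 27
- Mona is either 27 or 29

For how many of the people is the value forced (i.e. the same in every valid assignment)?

The 7 variables draw from only 7 values {7, 8, 15, 19, 24, 27, 29}, so each is used; only Grace can be 19, hence Grace = 19.
The 6 still-open variables together cover exactly {7, 8, 15, 24, 27, 29} — 6 values for 6 variables — and 15 appears only in Kira's list, so Kira = 15.
Liam and Hank between them cover only {24, 27} — a naked pair. Remove those values from Frank, Ivy, Mona.
That leaves Mona = 29. Strike 29 from Frank.
Determined: Grace=19, Kira=15, Mona=29. The other people each still have more than one consistent value. That makes 3.

3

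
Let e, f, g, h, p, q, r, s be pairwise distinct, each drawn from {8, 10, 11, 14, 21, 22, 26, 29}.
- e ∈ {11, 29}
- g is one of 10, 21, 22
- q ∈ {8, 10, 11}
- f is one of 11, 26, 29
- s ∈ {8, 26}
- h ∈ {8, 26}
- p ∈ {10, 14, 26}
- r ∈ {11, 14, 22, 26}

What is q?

10

The 8 variables draw from only 8 values {8, 10, 11, 14, 21, 22, 26, 29}, so each is used; only g can be 21, hence g = 21.
The 7 still-open variables draw from only 7 values {8, 10, 11, 14, 22, 26, 29}, so each is used; only r can be 22, hence r = 22.
The 6 still-open variables together cover exactly {8, 10, 11, 14, 26, 29} — 6 values for 6 variables — and 14 appears only in p's list, so p = 14.
Among the 5 still-open variables, 10 fits only q (and all 5 values in {8, 10, 11, 26, 29} must be used), so q = 10.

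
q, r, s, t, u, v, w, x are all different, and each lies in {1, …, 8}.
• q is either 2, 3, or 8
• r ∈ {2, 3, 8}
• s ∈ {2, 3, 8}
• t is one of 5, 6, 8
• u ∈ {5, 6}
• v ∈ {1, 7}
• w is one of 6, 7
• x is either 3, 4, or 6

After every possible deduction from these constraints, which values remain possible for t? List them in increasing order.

5, 6

Among the 8 variables, 1 fits only v (and all 8 values in {1, 2, 3, 4, 5, 6, 7, 8} must be used), so v = 1.
The 7 still-open variables together cover exactly {2, 3, 4, 5, 6, 7, 8} — 7 values for 7 variables — and 4 appears only in x's list, so x = 4.
The 6 still-open variables draw from only 6 values {2, 3, 5, 6, 7, 8}, so each is used; only w can be 7, hence w = 7.
The 3 variables q, r, s are confined to {2, 3, 8}, which locks those values in; drop them from t.
No further eliminations apply; t can still be any of 5, 6.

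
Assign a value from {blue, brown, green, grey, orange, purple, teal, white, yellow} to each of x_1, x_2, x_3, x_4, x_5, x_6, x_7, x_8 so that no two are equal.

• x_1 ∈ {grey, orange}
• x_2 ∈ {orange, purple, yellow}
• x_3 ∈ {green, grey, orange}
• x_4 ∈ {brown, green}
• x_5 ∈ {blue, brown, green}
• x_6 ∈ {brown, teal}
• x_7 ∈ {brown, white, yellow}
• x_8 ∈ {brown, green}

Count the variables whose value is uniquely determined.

2

x_4 and x_8 between them cover only {brown, green} — a naked pair. Remove those values from x_3, x_5, x_6, x_7.
That leaves x_5 = blue.
x_6 must be teal (only option left).
x_1 and x_3 between them cover only {grey, orange} — a naked pair. Remove those values from x_2.
Determined: x_5=blue, x_6=teal. The other variables each still have more than one consistent value. That makes 2.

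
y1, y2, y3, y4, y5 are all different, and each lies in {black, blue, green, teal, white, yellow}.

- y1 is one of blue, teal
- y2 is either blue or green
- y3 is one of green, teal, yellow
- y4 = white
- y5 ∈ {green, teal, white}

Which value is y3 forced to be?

y4 has just one choice, so y4 = white. Eliminate white elsewhere: y5.
The 4 still-open variables draw from only 4 values {blue, green, teal, yellow}, so each is used; only y3 can be yellow, hence y3 = yellow.

yellow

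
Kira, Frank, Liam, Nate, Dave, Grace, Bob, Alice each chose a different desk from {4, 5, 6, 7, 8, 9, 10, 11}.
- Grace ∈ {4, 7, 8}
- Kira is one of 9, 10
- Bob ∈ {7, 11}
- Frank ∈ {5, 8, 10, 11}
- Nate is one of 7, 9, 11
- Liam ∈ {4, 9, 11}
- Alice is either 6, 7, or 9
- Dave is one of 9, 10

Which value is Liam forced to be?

4

The 8 variables together cover exactly {4, 5, 6, 7, 8, 9, 10, 11} — 8 values for 8 variables — and 5 appears only in Frank's list, so Frank = 5.
The 7 still-open variables draw from only 7 values {4, 6, 7, 8, 9, 10, 11}, so each is used; only Alice can be 6, hence Alice = 6.
The 6 still-open variables draw from only 6 values {4, 7, 8, 9, 10, 11}, so each is used; only Grace can be 8, hence Grace = 8.
The 5 still-open variables together cover exactly {4, 7, 9, 10, 11} — 5 values for 5 variables — and 4 appears only in Liam's list, so Liam = 4.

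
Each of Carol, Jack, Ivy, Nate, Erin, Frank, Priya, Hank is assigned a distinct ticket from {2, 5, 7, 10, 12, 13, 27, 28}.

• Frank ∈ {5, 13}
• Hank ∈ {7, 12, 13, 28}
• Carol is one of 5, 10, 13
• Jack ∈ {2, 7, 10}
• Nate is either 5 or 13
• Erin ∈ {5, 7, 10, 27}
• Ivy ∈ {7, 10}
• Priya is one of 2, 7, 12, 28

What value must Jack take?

2

Among the 8 variables, 27 fits only Erin (and all 8 values in {2, 5, 7, 10, 12, 13, 27, 28} must be used), so Erin = 27.
The 2 variables Nate and Frank are confined to {5, 13}, which locks those values in; drop them from Carol, Hank.
Carol's domain is down to {10}, so Carol = 10. Remove 10 from Jack, Ivy.
Ivy must be 7 (only option left). So Jack, Priya, Hank can't be 7.
So Jack = 2.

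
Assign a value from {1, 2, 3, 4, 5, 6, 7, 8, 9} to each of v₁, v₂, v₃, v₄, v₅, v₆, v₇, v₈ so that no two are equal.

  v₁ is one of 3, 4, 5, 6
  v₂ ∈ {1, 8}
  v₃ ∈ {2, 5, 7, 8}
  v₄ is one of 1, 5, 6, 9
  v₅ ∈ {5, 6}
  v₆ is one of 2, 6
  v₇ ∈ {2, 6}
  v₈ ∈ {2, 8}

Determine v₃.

v₆ and v₇ share exactly the 2 values {2, 6}; by pigeonhole those values go to them, so strike 2, 6 from v₁, v₃, v₄, v₅, v₈.
v₅'s domain is down to {5}, so v₅ = 5. Strike 5 from v₁, v₃, v₄.
That leaves v₈ = 8. So v₂, v₃ can't be 8.
So v₃ = 7.

7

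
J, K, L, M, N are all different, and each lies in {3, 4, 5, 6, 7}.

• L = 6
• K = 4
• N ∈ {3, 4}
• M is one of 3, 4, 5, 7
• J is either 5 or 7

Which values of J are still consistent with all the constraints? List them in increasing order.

5, 7

K has just one choice, so K = 4. So M, N can't be 4.
That leaves L = 6.
N's domain is down to {3}, so N = 3. Remove 3 from M.
No further eliminations apply; J can still be any of 5, 7.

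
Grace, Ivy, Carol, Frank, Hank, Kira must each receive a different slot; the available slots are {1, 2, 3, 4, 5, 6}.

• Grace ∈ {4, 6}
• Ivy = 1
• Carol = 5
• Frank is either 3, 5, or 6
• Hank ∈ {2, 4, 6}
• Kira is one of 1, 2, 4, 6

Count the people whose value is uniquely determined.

3

Ivy must be 1 (only option left). Strike 1 from Kira.
Carol must be 5 (only option left). Strike 5 from Frank.
The 4 still-open variables draw from only 4 values {2, 3, 4, 6}, so each is used; only Frank can be 3, hence Frank = 3.
Determined: Ivy=1, Carol=5, Frank=3. The other people each still have more than one consistent value. That makes 3.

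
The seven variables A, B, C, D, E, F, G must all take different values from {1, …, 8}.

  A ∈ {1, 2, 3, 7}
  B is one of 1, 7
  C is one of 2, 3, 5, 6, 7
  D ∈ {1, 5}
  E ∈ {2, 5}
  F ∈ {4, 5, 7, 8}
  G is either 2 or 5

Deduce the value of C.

6

E and G between them cover only {2, 5} — a naked pair. Remove those values from A, C, D, F.
D must be 1 (only option left). Eliminate 1 elsewhere: A, B.
B must be 7 (only option left). So A, C, F can't be 7.
That leaves A = 3. So C can't be 3.
So C = 6.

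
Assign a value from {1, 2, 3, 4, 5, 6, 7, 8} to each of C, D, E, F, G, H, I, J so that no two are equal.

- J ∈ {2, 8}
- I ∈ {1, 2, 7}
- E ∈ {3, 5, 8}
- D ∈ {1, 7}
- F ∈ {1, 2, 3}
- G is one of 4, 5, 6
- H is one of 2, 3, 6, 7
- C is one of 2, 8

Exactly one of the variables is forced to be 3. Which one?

F

Among the 8 variables, 4 fits only G (and all 8 values in {1, 2, 3, 4, 5, 6, 7, 8} must be used), so G = 4.
The 7 still-open variables draw from only 7 values {1, 2, 3, 5, 6, 7, 8}, so each is used; only E can be 5, hence E = 5.
Among the 6 still-open variables, 6 fits only H (and all 6 values in {1, 2, 3, 6, 7, 8} must be used), so H = 6.
Among the 5 still-open variables, 3 fits only F (and all 5 values in {1, 2, 3, 7, 8} must be used), so F = 3.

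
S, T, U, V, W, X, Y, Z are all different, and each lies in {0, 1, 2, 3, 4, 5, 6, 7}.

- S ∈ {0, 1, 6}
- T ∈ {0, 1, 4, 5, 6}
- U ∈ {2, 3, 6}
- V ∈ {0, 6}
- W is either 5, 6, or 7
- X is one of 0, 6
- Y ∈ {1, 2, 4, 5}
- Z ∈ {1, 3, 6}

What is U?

2

The 8 variables draw from only 8 values {0, 1, 2, 3, 4, 5, 6, 7}, so each is used; only W can be 7, hence W = 7.
The 2 variables V and X are confined to {0, 6}, which locks those values in; drop them from S, T, U, Z.
S's domain is down to {1}, so S = 1. So T, Y, Z can't be 1.
That leaves Z = 3. Strike 3 from U.
So U = 2.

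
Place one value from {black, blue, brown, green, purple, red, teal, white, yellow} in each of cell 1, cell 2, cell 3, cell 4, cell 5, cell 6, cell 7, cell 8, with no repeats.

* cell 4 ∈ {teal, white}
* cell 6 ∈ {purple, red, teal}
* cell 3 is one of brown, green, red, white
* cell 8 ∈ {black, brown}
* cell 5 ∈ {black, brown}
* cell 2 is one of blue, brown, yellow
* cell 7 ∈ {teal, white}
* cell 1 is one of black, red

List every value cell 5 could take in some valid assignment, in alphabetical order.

The 2 variables cell 4 and cell 7 are confined to {teal, white}, which locks those values in; drop them from cell 3, cell 6.
cell 5 and cell 8 between them cover only {black, brown} — a naked pair. Remove those values from cell 1, cell 2, cell 3.
cell 1's domain is down to {red}, so cell 1 = red. Strike red from cell 3, cell 6.
That leaves cell 3 = green.
That leaves cell 6 = purple.
No further eliminations apply; cell 5 can still be any of black, brown.

black, brown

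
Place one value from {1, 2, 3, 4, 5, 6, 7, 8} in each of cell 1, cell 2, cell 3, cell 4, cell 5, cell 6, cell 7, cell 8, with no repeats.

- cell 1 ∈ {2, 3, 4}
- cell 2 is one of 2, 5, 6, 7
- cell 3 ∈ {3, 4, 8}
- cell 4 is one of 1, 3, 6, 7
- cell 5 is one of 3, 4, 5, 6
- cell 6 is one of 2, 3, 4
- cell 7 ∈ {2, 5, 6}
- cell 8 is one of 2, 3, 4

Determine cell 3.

8

The 8 variables draw from only 8 values {1, 2, 3, 4, 5, 6, 7, 8}, so each is used; only cell 4 can be 1, hence cell 4 = 1.
The 7 still-open variables draw from only 7 values {2, 3, 4, 5, 6, 7, 8}, so each is used; only cell 2 can be 7, hence cell 2 = 7.
The 6 still-open variables together cover exactly {2, 3, 4, 5, 6, 8} — 6 values for 6 variables — and 8 appears only in cell 3's list, so cell 3 = 8.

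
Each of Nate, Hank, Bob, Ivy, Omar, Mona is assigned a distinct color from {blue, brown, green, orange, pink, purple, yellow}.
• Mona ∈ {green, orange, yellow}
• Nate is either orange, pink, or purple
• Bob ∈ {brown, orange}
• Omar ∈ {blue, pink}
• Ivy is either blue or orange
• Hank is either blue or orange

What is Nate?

purple

Hank and Ivy between them cover only {blue, orange} — a naked pair. Remove those values from Nate, Bob, Omar, Mona.
Bob has just one choice, so Bob = brown.
Omar has just one choice, so Omar = pink. Eliminate pink elsewhere: Nate.
So Nate = purple.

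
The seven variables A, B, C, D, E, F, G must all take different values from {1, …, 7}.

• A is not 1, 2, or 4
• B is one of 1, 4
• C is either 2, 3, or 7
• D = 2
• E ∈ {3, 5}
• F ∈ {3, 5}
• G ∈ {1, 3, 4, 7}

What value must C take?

7

D has just one choice, so D = 2. Strike 2 from C.
The 6 still-open variables together cover exactly {1, 3, 4, 5, 6, 7} — 6 values for 6 variables — and 6 appears only in A's list, so A = 6.
E and F between them cover only {3, 5} — a naked pair. Remove those values from C, G.
So C = 7.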